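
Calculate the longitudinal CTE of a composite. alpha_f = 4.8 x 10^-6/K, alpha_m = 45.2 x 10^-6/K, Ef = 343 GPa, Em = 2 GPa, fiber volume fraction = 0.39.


E1 = Ef*Vf + Em*(1-Vf) = 134.99
alpha_1 = (alpha_f*Ef*Vf + alpha_m*Em*(1-Vf))/E1 = 5.17 x 10^-6/K

5.17 x 10^-6/K


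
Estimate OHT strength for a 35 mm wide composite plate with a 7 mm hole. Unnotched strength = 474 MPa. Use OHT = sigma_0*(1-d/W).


OHT = sigma_0*(1-d/W) = 474*(1-7/35) = 379.2 MPa

379.2 MPa


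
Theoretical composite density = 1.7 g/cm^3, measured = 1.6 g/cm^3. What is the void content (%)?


Void% = (rho_theo - rho_actual)/rho_theo * 100 = (1.7 - 1.6)/1.7 * 100 = 5.88%

5.88%


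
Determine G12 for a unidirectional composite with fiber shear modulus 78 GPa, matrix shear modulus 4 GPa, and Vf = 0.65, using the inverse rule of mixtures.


1/G12 = Vf/Gf + (1-Vf)/Gm = 0.65/78 + 0.35/4
G12 = 10.43 GPa

10.43 GPa


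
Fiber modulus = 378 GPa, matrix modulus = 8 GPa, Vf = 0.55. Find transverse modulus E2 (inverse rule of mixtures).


1/E2 = Vf/Ef + (1-Vf)/Em = 0.55/378 + 0.45/8
E2 = 17.33 GPa

17.33 GPa


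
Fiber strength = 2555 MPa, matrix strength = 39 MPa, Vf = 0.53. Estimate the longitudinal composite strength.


sigma_1 = sigma_f*Vf + sigma_m*(1-Vf) = 2555*0.53 + 39*0.47 = 1372.5 MPa

1372.5 MPa


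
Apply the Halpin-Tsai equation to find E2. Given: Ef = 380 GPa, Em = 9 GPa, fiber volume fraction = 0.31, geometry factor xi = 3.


eta = (Ef/Em - 1)/(Ef/Em + xi) = (42.2222 - 1)/(42.2222 + 3) = 0.9115
E2 = Em*(1+xi*eta*Vf)/(1-eta*Vf) = 23.18 GPa

23.18 GPa


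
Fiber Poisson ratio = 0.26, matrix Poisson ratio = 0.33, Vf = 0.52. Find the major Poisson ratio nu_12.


nu_12 = nu_f*Vf + nu_m*(1-Vf) = 0.26*0.52 + 0.33*0.48 = 0.2936

0.2936


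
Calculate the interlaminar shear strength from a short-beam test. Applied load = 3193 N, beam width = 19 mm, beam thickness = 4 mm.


ILSS = 3F/(4bh) = 3*3193/(4*19*4) = 31.51 MPa

31.51 MPa


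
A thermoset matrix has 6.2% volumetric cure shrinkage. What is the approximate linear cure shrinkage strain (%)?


Linear shrinkage ≈ vol_shrink/3 = 6.2/3 = 2.067%

2.067%


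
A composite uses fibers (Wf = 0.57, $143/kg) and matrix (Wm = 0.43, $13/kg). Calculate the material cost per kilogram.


Cost = cost_f*Wf + cost_m*Wm = 143*0.57 + 13*0.43 = $87.1/kg

$87.1/kg


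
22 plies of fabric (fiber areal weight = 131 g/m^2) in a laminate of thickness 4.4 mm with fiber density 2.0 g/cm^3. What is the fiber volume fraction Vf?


Vf = n * FAW / (rho_f * h * 1000) = 22 * 131 / (2.0 * 4.4 * 1000) = 0.3275

0.3275


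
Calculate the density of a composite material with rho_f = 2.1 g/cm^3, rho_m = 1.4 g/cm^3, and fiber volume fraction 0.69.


rho_c = rho_f*Vf + rho_m*(1-Vf) = 2.1*0.69 + 1.4*0.31 = 1.883 g/cm^3

1.883 g/cm^3


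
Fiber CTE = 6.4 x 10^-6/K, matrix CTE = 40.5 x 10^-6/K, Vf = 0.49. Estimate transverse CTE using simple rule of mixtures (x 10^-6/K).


alpha_2 = alpha_f*Vf + alpha_m*(1-Vf) = 6.4*0.49 + 40.5*0.51 = 23.8 x 10^-6/K

23.8 x 10^-6/K


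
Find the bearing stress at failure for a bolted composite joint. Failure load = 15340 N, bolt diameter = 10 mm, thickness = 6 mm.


sigma_br = F/(d*h) = 15340/(10*6) = 255.7 MPa

255.7 MPa


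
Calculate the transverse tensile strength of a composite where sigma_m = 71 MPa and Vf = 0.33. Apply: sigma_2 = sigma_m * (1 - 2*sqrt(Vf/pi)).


factor = 1 - 2*sqrt(0.33/pi) = 0.3518
sigma_2 = 71 * 0.3518 = 24.98 MPa

24.98 MPa


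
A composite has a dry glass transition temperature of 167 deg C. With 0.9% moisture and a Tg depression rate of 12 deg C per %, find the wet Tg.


Tg_wet = Tg_dry - k*moisture = 167 - 12*0.9 = 156.2 deg C

156.2 deg C


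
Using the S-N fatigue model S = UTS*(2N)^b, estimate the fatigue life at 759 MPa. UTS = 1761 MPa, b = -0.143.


N = 0.5 * (S/UTS)^(1/b) = 0.5 * (759/1761)^(1/-0.143) = 179.9024 cycles

179.9024 cycles


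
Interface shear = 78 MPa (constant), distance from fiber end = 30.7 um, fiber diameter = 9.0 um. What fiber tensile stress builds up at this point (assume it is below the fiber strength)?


Force balance: sigma_f * (pi*d^2/4) = tau * (pi*d) * x  ->  sigma_f = 4 * tau * x / d
sigma_f = 4 * 78 * 30.7 / 9.0 = 1064.3 MPa

1064.3 MPa


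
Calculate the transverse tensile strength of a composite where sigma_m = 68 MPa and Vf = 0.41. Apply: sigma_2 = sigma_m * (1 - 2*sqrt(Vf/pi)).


factor = 1 - 2*sqrt(0.41/pi) = 0.2775
sigma_2 = 68 * 0.2775 = 18.87 MPa

18.87 MPa


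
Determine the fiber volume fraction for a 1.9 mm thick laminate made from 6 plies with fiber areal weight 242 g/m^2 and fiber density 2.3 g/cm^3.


Vf = n * FAW / (rho_f * h * 1000) = 6 * 242 / (2.3 * 1.9 * 1000) = 0.3323

0.3323


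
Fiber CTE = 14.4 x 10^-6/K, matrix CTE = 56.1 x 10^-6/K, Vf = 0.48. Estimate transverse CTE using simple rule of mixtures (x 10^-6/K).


alpha_2 = alpha_f*Vf + alpha_m*(1-Vf) = 14.4*0.48 + 56.1*0.52 = 36.1 x 10^-6/K

36.1 x 10^-6/K


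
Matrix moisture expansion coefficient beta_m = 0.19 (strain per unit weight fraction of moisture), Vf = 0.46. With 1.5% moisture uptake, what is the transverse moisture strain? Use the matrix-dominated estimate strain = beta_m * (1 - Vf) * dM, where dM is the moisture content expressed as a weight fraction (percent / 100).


dM = 1.5/100 = 0.015
strain = beta_m * (1-Vf) * dM = 0.19 * 0.54 * 0.015 = 0.001539

0.001539


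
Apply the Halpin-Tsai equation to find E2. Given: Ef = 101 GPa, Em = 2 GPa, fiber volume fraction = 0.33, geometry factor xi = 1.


eta = (Ef/Em - 1)/(Ef/Em + xi) = (50.5 - 1)/(50.5 + 1) = 0.9612
E2 = Em*(1+xi*eta*Vf)/(1-eta*Vf) = 3.86 GPa

3.86 GPa


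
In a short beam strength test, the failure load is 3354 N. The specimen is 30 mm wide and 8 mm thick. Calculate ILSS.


ILSS = 3F/(4bh) = 3*3354/(4*30*8) = 10.48 MPa

10.48 MPa


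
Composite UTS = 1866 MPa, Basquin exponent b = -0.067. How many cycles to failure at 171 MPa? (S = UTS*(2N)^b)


N = 0.5 * (S/UTS)^(1/b) = 0.5 * (171/1866)^(1/-0.067) = 1.5497e+15 cycles

1.5497e+15 cycles


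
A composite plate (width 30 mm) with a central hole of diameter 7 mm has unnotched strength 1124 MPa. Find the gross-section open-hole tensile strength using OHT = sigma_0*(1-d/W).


OHT = sigma_0*(1-d/W) = 1124*(1-7/30) = 861.7 MPa

861.7 MPa


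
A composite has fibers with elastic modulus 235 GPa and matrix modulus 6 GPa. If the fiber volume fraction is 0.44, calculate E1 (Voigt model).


E1 = Ef*Vf + Em*(1-Vf) = 235*0.44 + 6*0.56 = 106.76 GPa

106.76 GPa


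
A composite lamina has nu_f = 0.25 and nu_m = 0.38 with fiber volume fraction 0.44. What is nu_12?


nu_12 = nu_f*Vf + nu_m*(1-Vf) = 0.25*0.44 + 0.38*0.56 = 0.3228

0.3228


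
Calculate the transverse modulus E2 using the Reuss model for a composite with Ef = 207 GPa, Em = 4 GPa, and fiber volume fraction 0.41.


1/E2 = Vf/Ef + (1-Vf)/Em = 0.41/207 + 0.59/4
E2 = 6.69 GPa

6.69 GPa


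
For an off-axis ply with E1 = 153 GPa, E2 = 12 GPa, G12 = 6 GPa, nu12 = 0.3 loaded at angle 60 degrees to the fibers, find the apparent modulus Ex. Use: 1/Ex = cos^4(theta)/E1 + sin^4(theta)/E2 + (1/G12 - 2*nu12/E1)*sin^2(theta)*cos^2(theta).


cos^4(60) = 0.0625, sin^4(60) = 0.5625, sin^2(60)*cos^2(60) = 0.1875
1/G12 - 2*nu12/E1 = 1/6 - 2*0.3/153 = 0.162745 GPa^-1
1/Ex = 0.0625/153 + 0.5625/12 + 0.162745*0.1875 = 0.0777982 GPa^-1
Ex = 12.85 GPa

12.85 GPa


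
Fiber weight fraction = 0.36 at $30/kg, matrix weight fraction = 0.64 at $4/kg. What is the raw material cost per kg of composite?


Cost = cost_f*Wf + cost_m*Wm = 30*0.36 + 4*0.64 = $13.36/kg

$13.36/kg


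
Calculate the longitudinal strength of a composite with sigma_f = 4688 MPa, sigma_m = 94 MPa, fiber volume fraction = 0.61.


sigma_1 = sigma_f*Vf + sigma_m*(1-Vf) = 4688*0.61 + 94*0.39 = 2896.3 MPa

2896.3 MPa


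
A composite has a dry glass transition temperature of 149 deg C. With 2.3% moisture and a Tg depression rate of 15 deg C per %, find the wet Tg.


Tg_wet = Tg_dry - k*moisture = 149 - 15*2.3 = 114.5 deg C

114.5 deg C


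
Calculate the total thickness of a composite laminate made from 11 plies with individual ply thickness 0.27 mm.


h = n * t_ply = 11 * 0.27 = 2.97 mm

2.97 mm


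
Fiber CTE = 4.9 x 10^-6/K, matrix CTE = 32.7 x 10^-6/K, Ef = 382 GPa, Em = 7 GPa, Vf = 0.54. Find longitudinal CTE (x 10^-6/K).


E1 = Ef*Vf + Em*(1-Vf) = 209.5
alpha_1 = (alpha_f*Ef*Vf + alpha_m*Em*(1-Vf))/E1 = 5.33 x 10^-6/K

5.33 x 10^-6/K


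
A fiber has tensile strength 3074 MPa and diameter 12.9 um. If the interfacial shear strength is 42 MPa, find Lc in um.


Lc = sigma_f * d / (2 * tau_i) = 3074 * 12.9 / (2 * 42) = 472.1 um

472.1 um


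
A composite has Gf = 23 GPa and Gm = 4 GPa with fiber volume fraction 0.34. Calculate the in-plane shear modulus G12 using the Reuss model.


1/G12 = Vf/Gf + (1-Vf)/Gm = 0.34/23 + 0.66/4
G12 = 5.56 GPa

5.56 GPa


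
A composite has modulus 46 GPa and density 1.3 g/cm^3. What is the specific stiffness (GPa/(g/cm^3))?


Specific stiffness = E/rho = 46/1.3 = 35.4 GPa/(g/cm^3)

35.4 GPa/(g/cm^3)


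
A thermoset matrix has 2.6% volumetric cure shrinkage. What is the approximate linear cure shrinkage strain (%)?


Linear shrinkage ≈ vol_shrink/3 = 2.6/3 = 0.867%

0.867%


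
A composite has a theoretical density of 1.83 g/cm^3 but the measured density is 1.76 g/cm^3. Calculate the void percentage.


Void% = (rho_theo - rho_actual)/rho_theo * 100 = (1.83 - 1.76)/1.83 * 100 = 3.83%

3.83%


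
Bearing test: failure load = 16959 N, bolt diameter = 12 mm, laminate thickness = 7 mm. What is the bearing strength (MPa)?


sigma_br = F/(d*h) = 16959/(12*7) = 201.9 MPa

201.9 MPa


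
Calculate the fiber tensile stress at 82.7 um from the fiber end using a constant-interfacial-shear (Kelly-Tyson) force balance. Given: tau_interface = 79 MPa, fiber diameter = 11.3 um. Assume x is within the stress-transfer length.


Force balance: sigma_f * (pi*d^2/4) = tau * (pi*d) * x  ->  sigma_f = 4 * tau * x / d
sigma_f = 4 * 79 * 82.7 / 11.3 = 2312.7 MPa

2312.7 MPa


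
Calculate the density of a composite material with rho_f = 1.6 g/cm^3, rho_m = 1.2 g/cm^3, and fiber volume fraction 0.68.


rho_c = rho_f*Vf + rho_m*(1-Vf) = 1.6*0.68 + 1.2*0.32 = 1.472 g/cm^3

1.472 g/cm^3


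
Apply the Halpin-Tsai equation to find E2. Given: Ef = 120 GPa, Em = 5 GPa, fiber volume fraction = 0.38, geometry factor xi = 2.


eta = (Ef/Em - 1)/(Ef/Em + xi) = (24.0 - 1)/(24.0 + 2) = 0.8846
E2 = Em*(1+xi*eta*Vf)/(1-eta*Vf) = 12.6 GPa

12.6 GPa


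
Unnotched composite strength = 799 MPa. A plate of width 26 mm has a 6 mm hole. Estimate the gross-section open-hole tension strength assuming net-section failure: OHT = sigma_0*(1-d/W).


OHT = sigma_0*(1-d/W) = 799*(1-6/26) = 614.6 MPa

614.6 MPa


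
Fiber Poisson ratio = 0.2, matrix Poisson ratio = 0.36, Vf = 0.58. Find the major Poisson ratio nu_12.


nu_12 = nu_f*Vf + nu_m*(1-Vf) = 0.2*0.58 + 0.36*0.42 = 0.2672

0.2672


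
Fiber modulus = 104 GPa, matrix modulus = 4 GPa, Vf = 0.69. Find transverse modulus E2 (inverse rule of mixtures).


1/E2 = Vf/Ef + (1-Vf)/Em = 0.69/104 + 0.31/4
E2 = 11.89 GPa

11.89 GPa


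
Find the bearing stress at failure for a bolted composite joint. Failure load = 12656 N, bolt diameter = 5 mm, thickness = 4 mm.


sigma_br = F/(d*h) = 12656/(5*4) = 632.8 MPa

632.8 MPa


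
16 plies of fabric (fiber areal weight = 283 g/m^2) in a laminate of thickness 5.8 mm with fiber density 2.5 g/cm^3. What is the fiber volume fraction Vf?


Vf = n * FAW / (rho_f * h * 1000) = 16 * 283 / (2.5 * 5.8 * 1000) = 0.3123

0.3123


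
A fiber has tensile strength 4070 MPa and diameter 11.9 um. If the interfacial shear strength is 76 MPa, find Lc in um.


Lc = sigma_f * d / (2 * tau_i) = 4070 * 11.9 / (2 * 76) = 318.6 um

318.6 um


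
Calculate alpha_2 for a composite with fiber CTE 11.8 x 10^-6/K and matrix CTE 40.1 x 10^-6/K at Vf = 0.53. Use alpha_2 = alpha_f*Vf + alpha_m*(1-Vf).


alpha_2 = alpha_f*Vf + alpha_m*(1-Vf) = 11.8*0.53 + 40.1*0.47 = 25.1 x 10^-6/K

25.1 x 10^-6/K


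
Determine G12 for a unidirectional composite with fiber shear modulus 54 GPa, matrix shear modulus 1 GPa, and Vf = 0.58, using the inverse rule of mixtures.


1/G12 = Vf/Gf + (1-Vf)/Gm = 0.58/54 + 0.42/1
G12 = 2.32 GPa

2.32 GPa


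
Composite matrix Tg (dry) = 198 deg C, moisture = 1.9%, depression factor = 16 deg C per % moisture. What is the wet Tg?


Tg_wet = Tg_dry - k*moisture = 198 - 16*1.9 = 167.6 deg C

167.6 deg C


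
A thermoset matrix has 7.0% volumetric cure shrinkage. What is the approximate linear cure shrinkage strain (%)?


Linear shrinkage ≈ vol_shrink/3 = 7.0/3 = 2.333%

2.333%


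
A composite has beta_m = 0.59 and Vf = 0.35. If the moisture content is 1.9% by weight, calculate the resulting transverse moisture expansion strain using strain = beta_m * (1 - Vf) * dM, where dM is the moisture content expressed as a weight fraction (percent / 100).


dM = 1.9/100 = 0.019
strain = beta_m * (1-Vf) * dM = 0.59 * 0.65 * 0.019 = 0.0072865

0.0072865


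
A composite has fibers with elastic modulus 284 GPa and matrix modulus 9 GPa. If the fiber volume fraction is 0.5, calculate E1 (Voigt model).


E1 = Ef*Vf + Em*(1-Vf) = 284*0.5 + 9*0.5 = 146.5 GPa

146.5 GPa


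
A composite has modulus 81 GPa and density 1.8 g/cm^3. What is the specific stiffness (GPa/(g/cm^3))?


Specific stiffness = E/rho = 81/1.8 = 45.0 GPa/(g/cm^3)

45.0 GPa/(g/cm^3)


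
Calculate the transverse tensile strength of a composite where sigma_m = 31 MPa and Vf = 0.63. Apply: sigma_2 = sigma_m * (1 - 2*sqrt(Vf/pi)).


factor = 1 - 2*sqrt(0.63/pi) = 0.1044
sigma_2 = 31 * 0.1044 = 3.24 MPa

3.24 MPa


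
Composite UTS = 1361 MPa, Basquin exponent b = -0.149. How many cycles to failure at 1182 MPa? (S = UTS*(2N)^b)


N = 0.5 * (S/UTS)^(1/b) = 0.5 * (1182/1361)^(1/-0.149) = 1.2882 cycles

1.2882 cycles


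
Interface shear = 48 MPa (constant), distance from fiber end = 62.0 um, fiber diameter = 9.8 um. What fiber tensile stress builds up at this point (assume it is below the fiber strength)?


Force balance: sigma_f * (pi*d^2/4) = tau * (pi*d) * x  ->  sigma_f = 4 * tau * x / d
sigma_f = 4 * 48 * 62.0 / 9.8 = 1214.7 MPa

1214.7 MPa


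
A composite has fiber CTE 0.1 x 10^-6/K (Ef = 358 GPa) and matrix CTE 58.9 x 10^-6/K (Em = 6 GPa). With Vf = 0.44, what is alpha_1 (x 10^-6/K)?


E1 = Ef*Vf + Em*(1-Vf) = 160.88
alpha_1 = (alpha_f*Ef*Vf + alpha_m*Em*(1-Vf))/E1 = 1.33 x 10^-6/K

1.33 x 10^-6/K


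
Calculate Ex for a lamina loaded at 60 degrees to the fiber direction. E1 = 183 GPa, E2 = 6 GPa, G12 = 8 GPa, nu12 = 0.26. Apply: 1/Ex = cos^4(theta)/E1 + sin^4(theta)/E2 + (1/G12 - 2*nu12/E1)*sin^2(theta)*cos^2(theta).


cos^4(60) = 0.0625, sin^4(60) = 0.5625, sin^2(60)*cos^2(60) = 0.1875
1/G12 - 2*nu12/E1 = 1/8 - 2*0.26/183 = 0.122158 GPa^-1
1/Ex = 0.0625/183 + 0.5625/6 + 0.122158*0.1875 = 0.1169962 GPa^-1
Ex = 8.55 GPa

8.55 GPa


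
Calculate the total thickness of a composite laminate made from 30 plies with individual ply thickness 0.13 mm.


h = n * t_ply = 30 * 0.13 = 3.9 mm

3.9 mm


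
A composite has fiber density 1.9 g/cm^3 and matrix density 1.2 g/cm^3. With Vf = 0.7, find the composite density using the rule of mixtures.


rho_c = rho_f*Vf + rho_m*(1-Vf) = 1.9*0.7 + 1.2*0.3 = 1.69 g/cm^3

1.69 g/cm^3


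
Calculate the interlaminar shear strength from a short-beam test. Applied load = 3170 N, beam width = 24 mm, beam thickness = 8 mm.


ILSS = 3F/(4bh) = 3*3170/(4*24*8) = 12.38 MPa

12.38 MPa


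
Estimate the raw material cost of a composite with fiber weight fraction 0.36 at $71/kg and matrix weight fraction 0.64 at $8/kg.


Cost = cost_f*Wf + cost_m*Wm = 71*0.36 + 8*0.64 = $30.68/kg

$30.68/kg


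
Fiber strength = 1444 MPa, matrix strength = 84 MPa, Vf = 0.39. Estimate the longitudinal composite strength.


sigma_1 = sigma_f*Vf + sigma_m*(1-Vf) = 1444*0.39 + 84*0.61 = 614.4 MPa

614.4 MPa


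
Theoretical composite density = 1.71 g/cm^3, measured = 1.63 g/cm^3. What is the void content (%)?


Void% = (rho_theo - rho_actual)/rho_theo * 100 = (1.71 - 1.63)/1.71 * 100 = 4.68%

4.68%


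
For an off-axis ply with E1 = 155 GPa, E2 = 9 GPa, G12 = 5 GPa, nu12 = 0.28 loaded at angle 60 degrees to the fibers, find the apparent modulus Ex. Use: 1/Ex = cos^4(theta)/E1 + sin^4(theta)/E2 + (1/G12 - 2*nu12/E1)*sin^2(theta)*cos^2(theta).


cos^4(60) = 0.0625, sin^4(60) = 0.5625, sin^2(60)*cos^2(60) = 0.1875
1/G12 - 2*nu12/E1 = 1/5 - 2*0.28/155 = 0.196387 GPa^-1
1/Ex = 0.0625/155 + 0.5625/9 + 0.196387*0.1875 = 0.0997258 GPa^-1
Ex = 10.03 GPa

10.03 GPa


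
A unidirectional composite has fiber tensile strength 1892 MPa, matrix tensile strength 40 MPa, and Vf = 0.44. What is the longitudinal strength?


sigma_1 = sigma_f*Vf + sigma_m*(1-Vf) = 1892*0.44 + 40*0.56 = 854.9 MPa

854.9 MPa


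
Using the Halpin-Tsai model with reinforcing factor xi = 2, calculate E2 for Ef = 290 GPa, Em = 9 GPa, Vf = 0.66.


eta = (Ef/Em - 1)/(Ef/Em + xi) = (32.2222 - 1)/(32.2222 + 2) = 0.9123
E2 = Em*(1+xi*eta*Vf)/(1-eta*Vf) = 49.86 GPa

49.86 GPa


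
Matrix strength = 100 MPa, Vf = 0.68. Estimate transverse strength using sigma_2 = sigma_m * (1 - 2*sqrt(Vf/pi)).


factor = 1 - 2*sqrt(0.68/pi) = 0.0695
sigma_2 = 100 * 0.0695 = 6.95 MPa

6.95 MPa


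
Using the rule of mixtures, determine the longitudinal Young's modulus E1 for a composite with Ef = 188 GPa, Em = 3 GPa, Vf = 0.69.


E1 = Ef*Vf + Em*(1-Vf) = 188*0.69 + 3*0.31 = 130.65 GPa

130.65 GPa


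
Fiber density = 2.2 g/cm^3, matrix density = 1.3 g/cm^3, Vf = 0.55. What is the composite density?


rho_c = rho_f*Vf + rho_m*(1-Vf) = 2.2*0.55 + 1.3*0.45 = 1.795 g/cm^3

1.795 g/cm^3


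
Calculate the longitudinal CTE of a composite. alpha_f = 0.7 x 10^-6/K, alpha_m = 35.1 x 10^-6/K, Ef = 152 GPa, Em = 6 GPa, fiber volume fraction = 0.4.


E1 = Ef*Vf + Em*(1-Vf) = 64.4
alpha_1 = (alpha_f*Ef*Vf + alpha_m*Em*(1-Vf))/E1 = 2.62 x 10^-6/K

2.62 x 10^-6/K


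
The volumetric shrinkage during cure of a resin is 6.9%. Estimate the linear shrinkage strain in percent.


Linear shrinkage ≈ vol_shrink/3 = 6.9/3 = 2.3%

2.3%


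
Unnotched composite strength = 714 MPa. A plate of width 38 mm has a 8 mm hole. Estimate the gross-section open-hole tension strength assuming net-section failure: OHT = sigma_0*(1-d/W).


OHT = sigma_0*(1-d/W) = 714*(1-8/38) = 563.7 MPa

563.7 MPa


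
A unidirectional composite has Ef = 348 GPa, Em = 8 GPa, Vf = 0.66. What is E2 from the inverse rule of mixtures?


1/E2 = Vf/Ef + (1-Vf)/Em = 0.66/348 + 0.34/8
E2 = 22.52 GPa

22.52 GPa


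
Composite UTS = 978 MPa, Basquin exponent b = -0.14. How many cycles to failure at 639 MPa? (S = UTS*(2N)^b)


N = 0.5 * (S/UTS)^(1/b) = 0.5 * (639/978)^(1/-0.14) = 10.4530 cycles

10.4530 cycles


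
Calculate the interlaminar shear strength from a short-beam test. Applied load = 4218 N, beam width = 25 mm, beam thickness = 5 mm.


ILSS = 3F/(4bh) = 3*4218/(4*25*5) = 25.31 MPa

25.31 MPa


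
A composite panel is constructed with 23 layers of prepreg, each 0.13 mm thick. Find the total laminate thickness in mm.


h = n * t_ply = 23 * 0.13 = 2.99 mm

2.99 mm


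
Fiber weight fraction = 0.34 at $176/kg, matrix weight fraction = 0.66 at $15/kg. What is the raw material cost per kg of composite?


Cost = cost_f*Wf + cost_m*Wm = 176*0.34 + 15*0.66 = $69.74/kg

$69.74/kg


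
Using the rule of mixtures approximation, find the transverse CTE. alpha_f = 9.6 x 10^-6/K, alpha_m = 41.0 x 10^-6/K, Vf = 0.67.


alpha_2 = alpha_f*Vf + alpha_m*(1-Vf) = 9.6*0.67 + 41.0*0.33 = 20.0 x 10^-6/K

20.0 x 10^-6/K


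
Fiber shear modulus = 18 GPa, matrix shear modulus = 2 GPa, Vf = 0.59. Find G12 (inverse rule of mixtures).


1/G12 = Vf/Gf + (1-Vf)/Gm = 0.59/18 + 0.41/2
G12 = 4.21 GPa

4.21 GPa


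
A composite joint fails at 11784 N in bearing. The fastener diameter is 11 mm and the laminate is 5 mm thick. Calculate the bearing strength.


sigma_br = F/(d*h) = 11784/(11*5) = 214.3 MPa

214.3 MPa


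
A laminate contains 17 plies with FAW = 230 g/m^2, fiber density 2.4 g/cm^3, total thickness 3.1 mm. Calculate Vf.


Vf = n * FAW / (rho_f * h * 1000) = 17 * 230 / (2.4 * 3.1 * 1000) = 0.5255

0.5255


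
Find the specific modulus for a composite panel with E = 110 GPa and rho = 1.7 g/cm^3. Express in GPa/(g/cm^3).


Specific stiffness = E/rho = 110/1.7 = 64.7 GPa/(g/cm^3)

64.7 GPa/(g/cm^3)


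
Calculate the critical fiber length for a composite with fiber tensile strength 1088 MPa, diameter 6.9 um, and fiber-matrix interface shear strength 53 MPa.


Lc = sigma_f * d / (2 * tau_i) = 1088 * 6.9 / (2 * 53) = 70.8 um

70.8 um


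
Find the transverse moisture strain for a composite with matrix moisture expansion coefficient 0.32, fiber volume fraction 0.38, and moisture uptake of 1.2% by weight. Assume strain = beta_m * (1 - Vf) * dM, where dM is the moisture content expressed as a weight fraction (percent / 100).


dM = 1.2/100 = 0.012
strain = beta_m * (1-Vf) * dM = 0.32 * 0.62 * 0.012 = 0.0023808

0.0023808


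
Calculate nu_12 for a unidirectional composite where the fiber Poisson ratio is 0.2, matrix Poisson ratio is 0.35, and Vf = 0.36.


nu_12 = nu_f*Vf + nu_m*(1-Vf) = 0.2*0.36 + 0.35*0.64 = 0.296

0.296


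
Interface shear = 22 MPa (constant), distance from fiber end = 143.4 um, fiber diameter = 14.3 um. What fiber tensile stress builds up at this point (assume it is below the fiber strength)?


Force balance: sigma_f * (pi*d^2/4) = tau * (pi*d) * x  ->  sigma_f = 4 * tau * x / d
sigma_f = 4 * 22 * 143.4 / 14.3 = 882.5 MPa

882.5 MPa


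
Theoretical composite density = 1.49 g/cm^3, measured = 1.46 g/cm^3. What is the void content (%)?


Void% = (rho_theo - rho_actual)/rho_theo * 100 = (1.49 - 1.46)/1.49 * 100 = 2.01%

2.01%


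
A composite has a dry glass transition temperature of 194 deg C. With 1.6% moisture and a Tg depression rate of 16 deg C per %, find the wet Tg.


Tg_wet = Tg_dry - k*moisture = 194 - 16*1.6 = 168.4 deg C

168.4 deg C


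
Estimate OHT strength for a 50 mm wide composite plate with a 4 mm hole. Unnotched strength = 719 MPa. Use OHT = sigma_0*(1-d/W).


OHT = sigma_0*(1-d/W) = 719*(1-4/50) = 661.5 MPa

661.5 MPa


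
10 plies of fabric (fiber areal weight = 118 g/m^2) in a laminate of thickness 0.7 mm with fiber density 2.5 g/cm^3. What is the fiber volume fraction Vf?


Vf = n * FAW / (rho_f * h * 1000) = 10 * 118 / (2.5 * 0.7 * 1000) = 0.6743

0.6743


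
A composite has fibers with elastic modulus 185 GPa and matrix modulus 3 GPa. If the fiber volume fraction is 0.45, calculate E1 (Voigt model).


E1 = Ef*Vf + Em*(1-Vf) = 185*0.45 + 3*0.55 = 84.9 GPa

84.9 GPa


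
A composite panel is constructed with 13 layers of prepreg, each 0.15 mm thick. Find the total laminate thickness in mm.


h = n * t_ply = 13 * 0.15 = 1.95 mm

1.95 mm


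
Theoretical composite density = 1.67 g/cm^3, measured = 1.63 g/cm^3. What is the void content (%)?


Void% = (rho_theo - rho_actual)/rho_theo * 100 = (1.67 - 1.63)/1.67 * 100 = 2.4%

2.4%


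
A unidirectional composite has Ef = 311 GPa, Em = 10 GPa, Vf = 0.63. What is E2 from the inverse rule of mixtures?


1/E2 = Vf/Ef + (1-Vf)/Em = 0.63/311 + 0.37/10
E2 = 25.62 GPa

25.62 GPa


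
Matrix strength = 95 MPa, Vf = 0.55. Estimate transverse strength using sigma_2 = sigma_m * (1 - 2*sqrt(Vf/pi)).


factor = 1 - 2*sqrt(0.55/pi) = 0.1632
sigma_2 = 95 * 0.1632 = 15.5 MPa

15.5 MPa


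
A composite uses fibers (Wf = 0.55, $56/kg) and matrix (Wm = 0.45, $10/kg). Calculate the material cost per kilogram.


Cost = cost_f*Wf + cost_m*Wm = 56*0.55 + 10*0.45 = $35.3/kg

$35.3/kg


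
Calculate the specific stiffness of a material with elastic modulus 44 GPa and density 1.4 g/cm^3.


Specific stiffness = E/rho = 44/1.4 = 31.4 GPa/(g/cm^3)

31.4 GPa/(g/cm^3)


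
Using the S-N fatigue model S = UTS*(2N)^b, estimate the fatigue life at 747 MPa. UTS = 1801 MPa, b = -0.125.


N = 0.5 * (S/UTS)^(1/b) = 0.5 * (747/1801)^(1/-0.125) = 570.8407 cycles

570.8407 cycles


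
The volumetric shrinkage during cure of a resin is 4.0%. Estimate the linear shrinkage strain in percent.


Linear shrinkage ≈ vol_shrink/3 = 4.0/3 = 1.333%

1.333%


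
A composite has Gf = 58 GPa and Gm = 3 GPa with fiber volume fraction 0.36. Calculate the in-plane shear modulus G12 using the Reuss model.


1/G12 = Vf/Gf + (1-Vf)/Gm = 0.36/58 + 0.64/3
G12 = 4.55 GPa

4.55 GPa


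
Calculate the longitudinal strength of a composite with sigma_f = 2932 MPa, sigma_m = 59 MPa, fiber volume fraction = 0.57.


sigma_1 = sigma_f*Vf + sigma_m*(1-Vf) = 2932*0.57 + 59*0.43 = 1696.6 MPa

1696.6 MPa


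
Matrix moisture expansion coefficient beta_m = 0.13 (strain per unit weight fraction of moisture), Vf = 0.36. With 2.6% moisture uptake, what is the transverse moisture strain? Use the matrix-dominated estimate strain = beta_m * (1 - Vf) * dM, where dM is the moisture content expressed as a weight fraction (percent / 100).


dM = 2.6/100 = 0.026
strain = beta_m * (1-Vf) * dM = 0.13 * 0.64 * 0.026 = 0.0021632

0.0021632


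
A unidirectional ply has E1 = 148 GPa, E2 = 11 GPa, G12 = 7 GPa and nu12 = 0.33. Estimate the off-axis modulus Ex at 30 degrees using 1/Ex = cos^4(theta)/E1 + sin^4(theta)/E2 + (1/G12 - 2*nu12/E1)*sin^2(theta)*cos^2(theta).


cos^4(30) = 0.5625, sin^4(30) = 0.0625, sin^2(30)*cos^2(30) = 0.1875
1/G12 - 2*nu12/E1 = 1/7 - 2*0.33/148 = 0.138398 GPa^-1
1/Ex = 0.5625/148 + 0.0625/11 + 0.138398*0.1875 = 0.0354321 GPa^-1
Ex = 28.22 GPa

28.22 GPa


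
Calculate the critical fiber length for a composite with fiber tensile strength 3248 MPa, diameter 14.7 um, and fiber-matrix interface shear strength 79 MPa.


Lc = sigma_f * d / (2 * tau_i) = 3248 * 14.7 / (2 * 79) = 302.2 um

302.2 um


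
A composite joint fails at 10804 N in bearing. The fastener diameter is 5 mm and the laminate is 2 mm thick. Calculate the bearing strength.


sigma_br = F/(d*h) = 10804/(5*2) = 1080.4 MPa

1080.4 MPa


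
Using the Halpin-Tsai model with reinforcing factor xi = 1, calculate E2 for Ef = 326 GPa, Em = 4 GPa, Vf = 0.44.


eta = (Ef/Em - 1)/(Ef/Em + xi) = (81.5 - 1)/(81.5 + 1) = 0.9758
E2 = Em*(1+xi*eta*Vf)/(1-eta*Vf) = 10.02 GPa

10.02 GPa


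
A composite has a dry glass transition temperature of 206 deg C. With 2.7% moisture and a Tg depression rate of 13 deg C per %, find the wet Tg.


Tg_wet = Tg_dry - k*moisture = 206 - 13*2.7 = 170.9 deg C

170.9 deg C


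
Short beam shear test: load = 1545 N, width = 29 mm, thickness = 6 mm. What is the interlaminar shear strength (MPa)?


ILSS = 3F/(4bh) = 3*1545/(4*29*6) = 6.66 MPa

6.66 MPa


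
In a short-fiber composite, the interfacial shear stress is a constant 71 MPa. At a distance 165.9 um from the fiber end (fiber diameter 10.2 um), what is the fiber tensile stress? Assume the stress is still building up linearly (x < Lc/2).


Force balance: sigma_f * (pi*d^2/4) = tau * (pi*d) * x  ->  sigma_f = 4 * tau * x / d
sigma_f = 4 * 71 * 165.9 / 10.2 = 4619.2 MPa

4619.2 MPa


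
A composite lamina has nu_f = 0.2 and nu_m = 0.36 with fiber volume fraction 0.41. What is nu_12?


nu_12 = nu_f*Vf + nu_m*(1-Vf) = 0.2*0.41 + 0.36*0.59 = 0.2944

0.2944


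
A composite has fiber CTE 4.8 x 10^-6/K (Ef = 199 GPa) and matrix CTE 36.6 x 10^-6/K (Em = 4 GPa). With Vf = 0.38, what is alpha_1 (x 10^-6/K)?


E1 = Ef*Vf + Em*(1-Vf) = 78.1
alpha_1 = (alpha_f*Ef*Vf + alpha_m*Em*(1-Vf))/E1 = 5.81 x 10^-6/K

5.81 x 10^-6/K


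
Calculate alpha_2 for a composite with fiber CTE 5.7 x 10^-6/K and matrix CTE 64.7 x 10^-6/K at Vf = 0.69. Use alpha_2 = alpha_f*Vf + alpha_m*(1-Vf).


alpha_2 = alpha_f*Vf + alpha_m*(1-Vf) = 5.7*0.69 + 64.7*0.31 = 24.0 x 10^-6/K

24.0 x 10^-6/K


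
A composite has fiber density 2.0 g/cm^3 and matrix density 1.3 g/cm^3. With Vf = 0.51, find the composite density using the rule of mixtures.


rho_c = rho_f*Vf + rho_m*(1-Vf) = 2.0*0.51 + 1.3*0.49 = 1.657 g/cm^3

1.657 g/cm^3


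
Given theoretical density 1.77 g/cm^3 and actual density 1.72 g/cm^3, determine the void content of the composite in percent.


Void% = (rho_theo - rho_actual)/rho_theo * 100 = (1.77 - 1.72)/1.77 * 100 = 2.82%

2.82%


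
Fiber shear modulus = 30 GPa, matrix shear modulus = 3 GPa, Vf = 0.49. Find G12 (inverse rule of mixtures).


1/G12 = Vf/Gf + (1-Vf)/Gm = 0.49/30 + 0.51/3
G12 = 5.37 GPa

5.37 GPa


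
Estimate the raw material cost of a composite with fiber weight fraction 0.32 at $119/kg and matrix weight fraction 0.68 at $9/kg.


Cost = cost_f*Wf + cost_m*Wm = 119*0.32 + 9*0.68 = $44.2/kg

$44.2/kg


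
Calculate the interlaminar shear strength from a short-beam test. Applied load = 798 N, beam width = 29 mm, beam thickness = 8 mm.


ILSS = 3F/(4bh) = 3*798/(4*29*8) = 2.58 MPa

2.58 MPa


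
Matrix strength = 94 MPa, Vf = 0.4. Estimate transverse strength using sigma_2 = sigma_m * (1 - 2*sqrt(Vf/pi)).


factor = 1 - 2*sqrt(0.4/pi) = 0.2864
sigma_2 = 94 * 0.2864 = 26.92 MPa

26.92 MPa


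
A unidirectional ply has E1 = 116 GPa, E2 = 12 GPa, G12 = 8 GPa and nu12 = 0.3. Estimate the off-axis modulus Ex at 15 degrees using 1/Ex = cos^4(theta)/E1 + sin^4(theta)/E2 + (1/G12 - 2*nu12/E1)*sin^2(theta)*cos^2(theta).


cos^4(15) = 0.870513, sin^4(15) = 0.004487, sin^2(15)*cos^2(15) = 0.0625
1/G12 - 2*nu12/E1 = 1/8 - 2*0.3/116 = 0.119828 GPa^-1
1/Ex = 0.870513/116 + 0.004487/12 + 0.119828*0.0625 = 0.0153676 GPa^-1
Ex = 65.07 GPa

65.07 GPa


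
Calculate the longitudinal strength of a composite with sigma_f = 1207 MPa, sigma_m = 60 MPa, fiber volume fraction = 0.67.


sigma_1 = sigma_f*Vf + sigma_m*(1-Vf) = 1207*0.67 + 60*0.33 = 828.5 MPa

828.5 MPa


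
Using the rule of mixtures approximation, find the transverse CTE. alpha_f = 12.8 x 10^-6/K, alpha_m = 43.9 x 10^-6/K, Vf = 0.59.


alpha_2 = alpha_f*Vf + alpha_m*(1-Vf) = 12.8*0.59 + 43.9*0.41 = 25.6 x 10^-6/K

25.6 x 10^-6/K


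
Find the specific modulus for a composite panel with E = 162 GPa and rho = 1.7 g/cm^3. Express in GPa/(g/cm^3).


Specific stiffness = E/rho = 162/1.7 = 95.3 GPa/(g/cm^3)

95.3 GPa/(g/cm^3)


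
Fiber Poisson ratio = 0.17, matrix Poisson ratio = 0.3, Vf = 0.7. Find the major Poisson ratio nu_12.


nu_12 = nu_f*Vf + nu_m*(1-Vf) = 0.17*0.7 + 0.3*0.3 = 0.209

0.209


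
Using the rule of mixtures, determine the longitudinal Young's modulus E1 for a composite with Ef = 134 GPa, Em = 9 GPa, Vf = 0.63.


E1 = Ef*Vf + Em*(1-Vf) = 134*0.63 + 9*0.37 = 87.75 GPa

87.75 GPa


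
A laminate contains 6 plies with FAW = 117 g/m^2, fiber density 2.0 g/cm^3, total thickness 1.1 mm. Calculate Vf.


Vf = n * FAW / (rho_f * h * 1000) = 6 * 117 / (2.0 * 1.1 * 1000) = 0.3191

0.3191


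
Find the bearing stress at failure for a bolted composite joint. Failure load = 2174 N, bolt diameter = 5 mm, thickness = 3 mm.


sigma_br = F/(d*h) = 2174/(5*3) = 144.9 MPa

144.9 MPa


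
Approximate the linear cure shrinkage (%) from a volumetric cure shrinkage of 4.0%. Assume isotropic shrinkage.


Linear shrinkage ≈ vol_shrink/3 = 4.0/3 = 1.333%

1.333%


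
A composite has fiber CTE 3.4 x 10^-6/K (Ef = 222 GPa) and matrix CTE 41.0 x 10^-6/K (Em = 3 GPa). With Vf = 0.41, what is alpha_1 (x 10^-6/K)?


E1 = Ef*Vf + Em*(1-Vf) = 92.79
alpha_1 = (alpha_f*Ef*Vf + alpha_m*Em*(1-Vf))/E1 = 4.12 x 10^-6/K

4.12 x 10^-6/K


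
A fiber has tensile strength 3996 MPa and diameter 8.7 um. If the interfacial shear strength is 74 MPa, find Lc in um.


Lc = sigma_f * d / (2 * tau_i) = 3996 * 8.7 / (2 * 74) = 234.9 um

234.9 um


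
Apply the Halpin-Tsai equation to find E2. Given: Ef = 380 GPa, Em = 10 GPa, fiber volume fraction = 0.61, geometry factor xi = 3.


eta = (Ef/Em - 1)/(Ef/Em + xi) = (38.0 - 1)/(38.0 + 3) = 0.9024
E2 = Em*(1+xi*eta*Vf)/(1-eta*Vf) = 58.99 GPa

58.99 GPa


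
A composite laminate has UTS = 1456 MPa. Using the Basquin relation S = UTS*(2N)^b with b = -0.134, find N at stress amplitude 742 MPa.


N = 0.5 * (S/UTS)^(1/b) = 0.5 * (742/1456)^(1/-0.134) = 76.5116 cycles

76.5116 cycles


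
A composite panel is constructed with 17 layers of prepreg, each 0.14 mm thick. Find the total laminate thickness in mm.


h = n * t_ply = 17 * 0.14 = 2.38 mm

2.38 mm


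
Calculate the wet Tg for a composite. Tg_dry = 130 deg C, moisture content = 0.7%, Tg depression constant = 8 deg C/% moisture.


Tg_wet = Tg_dry - k*moisture = 130 - 8*0.7 = 124.4 deg C

124.4 deg C


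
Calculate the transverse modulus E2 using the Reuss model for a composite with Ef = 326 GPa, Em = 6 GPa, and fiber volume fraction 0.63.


1/E2 = Vf/Ef + (1-Vf)/Em = 0.63/326 + 0.37/6
E2 = 15.72 GPa

15.72 GPa


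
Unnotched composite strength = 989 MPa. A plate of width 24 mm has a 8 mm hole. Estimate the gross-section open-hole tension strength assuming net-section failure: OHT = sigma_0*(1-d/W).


OHT = sigma_0*(1-d/W) = 989*(1-8/24) = 659.3 MPa

659.3 MPa


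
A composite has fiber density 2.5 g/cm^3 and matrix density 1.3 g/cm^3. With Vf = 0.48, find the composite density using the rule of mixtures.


rho_c = rho_f*Vf + rho_m*(1-Vf) = 2.5*0.48 + 1.3*0.52 = 1.876 g/cm^3

1.876 g/cm^3


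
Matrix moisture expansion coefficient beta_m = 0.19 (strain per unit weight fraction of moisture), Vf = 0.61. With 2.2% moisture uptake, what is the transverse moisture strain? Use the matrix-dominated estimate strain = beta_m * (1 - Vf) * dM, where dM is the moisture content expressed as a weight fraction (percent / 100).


dM = 2.2/100 = 0.022
strain = beta_m * (1-Vf) * dM = 0.19 * 0.39 * 0.022 = 0.0016302

0.0016302


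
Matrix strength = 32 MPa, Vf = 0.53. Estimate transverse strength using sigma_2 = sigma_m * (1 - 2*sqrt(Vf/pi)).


factor = 1 - 2*sqrt(0.53/pi) = 0.1785
sigma_2 = 32 * 0.1785 = 5.71 MPa

5.71 MPa


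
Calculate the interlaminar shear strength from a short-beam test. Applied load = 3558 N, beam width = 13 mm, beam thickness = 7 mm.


ILSS = 3F/(4bh) = 3*3558/(4*13*7) = 29.32 MPa

29.32 MPa


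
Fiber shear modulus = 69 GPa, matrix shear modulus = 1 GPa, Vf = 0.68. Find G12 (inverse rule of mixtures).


1/G12 = Vf/Gf + (1-Vf)/Gm = 0.68/69 + 0.32/1
G12 = 3.03 GPa

3.03 GPa


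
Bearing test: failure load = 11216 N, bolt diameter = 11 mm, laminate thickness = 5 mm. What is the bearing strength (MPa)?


sigma_br = F/(d*h) = 11216/(11*5) = 203.9 MPa

203.9 MPa


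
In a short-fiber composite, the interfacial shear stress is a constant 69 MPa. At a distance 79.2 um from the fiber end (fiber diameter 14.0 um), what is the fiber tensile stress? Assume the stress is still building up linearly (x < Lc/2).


Force balance: sigma_f * (pi*d^2/4) = tau * (pi*d) * x  ->  sigma_f = 4 * tau * x / d
sigma_f = 4 * 69 * 79.2 / 14.0 = 1561.4 MPa

1561.4 MPa


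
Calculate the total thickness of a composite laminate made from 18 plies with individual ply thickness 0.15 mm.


h = n * t_ply = 18 * 0.15 = 2.7 mm

2.7 mm


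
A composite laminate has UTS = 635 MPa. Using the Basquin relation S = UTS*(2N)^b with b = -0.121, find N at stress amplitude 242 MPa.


N = 0.5 * (S/UTS)^(1/b) = 0.5 * (242/635)^(1/-0.121) = 1450.2263 cycles

1450.2263 cycles


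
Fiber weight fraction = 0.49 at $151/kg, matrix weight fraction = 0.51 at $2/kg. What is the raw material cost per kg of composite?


Cost = cost_f*Wf + cost_m*Wm = 151*0.49 + 2*0.51 = $75.01/kg

$75.01/kg


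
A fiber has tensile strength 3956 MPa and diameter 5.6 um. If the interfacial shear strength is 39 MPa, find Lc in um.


Lc = sigma_f * d / (2 * tau_i) = 3956 * 5.6 / (2 * 39) = 284.0 um

284.0 um


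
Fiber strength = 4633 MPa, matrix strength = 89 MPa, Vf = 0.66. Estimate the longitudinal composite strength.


sigma_1 = sigma_f*Vf + sigma_m*(1-Vf) = 4633*0.66 + 89*0.34 = 3088.0 MPa

3088.0 MPa


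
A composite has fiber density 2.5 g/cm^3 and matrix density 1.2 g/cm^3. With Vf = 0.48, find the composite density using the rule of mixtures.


rho_c = rho_f*Vf + rho_m*(1-Vf) = 2.5*0.48 + 1.2*0.52 = 1.824 g/cm^3

1.824 g/cm^3


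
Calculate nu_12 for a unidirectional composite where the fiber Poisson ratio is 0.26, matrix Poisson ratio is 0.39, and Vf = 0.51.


nu_12 = nu_f*Vf + nu_m*(1-Vf) = 0.26*0.51 + 0.39*0.49 = 0.3237

0.3237


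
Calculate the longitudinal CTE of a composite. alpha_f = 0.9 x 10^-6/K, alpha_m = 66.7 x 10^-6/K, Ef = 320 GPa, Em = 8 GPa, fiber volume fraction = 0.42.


E1 = Ef*Vf + Em*(1-Vf) = 139.04
alpha_1 = (alpha_f*Ef*Vf + alpha_m*Em*(1-Vf))/E1 = 3.1 x 10^-6/K

3.1 x 10^-6/K


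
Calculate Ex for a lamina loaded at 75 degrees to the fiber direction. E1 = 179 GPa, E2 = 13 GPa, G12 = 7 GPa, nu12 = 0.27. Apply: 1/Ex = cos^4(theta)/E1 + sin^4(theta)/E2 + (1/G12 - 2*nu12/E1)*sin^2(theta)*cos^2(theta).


cos^4(75) = 0.004487, sin^4(75) = 0.870513, sin^2(75)*cos^2(75) = 0.0625
1/G12 - 2*nu12/E1 = 1/7 - 2*0.27/179 = 0.13984 GPa^-1
1/Ex = 0.004487/179 + 0.870513/13 + 0.13984*0.0625 = 0.0757276 GPa^-1
Ex = 13.21 GPa

13.21 GPa


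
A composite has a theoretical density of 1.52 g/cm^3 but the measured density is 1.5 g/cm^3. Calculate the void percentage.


Void% = (rho_theo - rho_actual)/rho_theo * 100 = (1.52 - 1.5)/1.52 * 100 = 1.32%

1.32%


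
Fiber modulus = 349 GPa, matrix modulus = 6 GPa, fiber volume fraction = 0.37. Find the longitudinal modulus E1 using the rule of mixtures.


E1 = Ef*Vf + Em*(1-Vf) = 349*0.37 + 6*0.63 = 132.91 GPa

132.91 GPa


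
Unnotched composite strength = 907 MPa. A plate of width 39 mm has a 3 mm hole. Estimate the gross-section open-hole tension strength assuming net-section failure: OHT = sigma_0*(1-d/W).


OHT = sigma_0*(1-d/W) = 907*(1-3/39) = 837.2 MPa

837.2 MPa


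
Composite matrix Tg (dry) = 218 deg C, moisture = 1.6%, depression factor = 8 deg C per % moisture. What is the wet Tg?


Tg_wet = Tg_dry - k*moisture = 218 - 8*1.6 = 205.2 deg C

205.2 deg C


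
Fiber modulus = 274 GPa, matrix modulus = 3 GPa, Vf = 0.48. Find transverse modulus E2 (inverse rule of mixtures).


1/E2 = Vf/Ef + (1-Vf)/Em = 0.48/274 + 0.52/3
E2 = 5.71 GPa

5.71 GPa


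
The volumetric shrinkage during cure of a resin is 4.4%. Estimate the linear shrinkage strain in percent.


Linear shrinkage ≈ vol_shrink/3 = 4.4/3 = 1.467%

1.467%


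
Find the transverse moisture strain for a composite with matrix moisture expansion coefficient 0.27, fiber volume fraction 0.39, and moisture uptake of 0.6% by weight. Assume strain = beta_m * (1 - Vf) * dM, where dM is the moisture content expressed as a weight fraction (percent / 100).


dM = 0.6/100 = 0.006
strain = beta_m * (1-Vf) * dM = 0.27 * 0.61 * 0.006 = 0.0009882

0.0009882


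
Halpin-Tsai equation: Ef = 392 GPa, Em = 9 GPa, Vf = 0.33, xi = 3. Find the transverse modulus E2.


eta = (Ef/Em - 1)/(Ef/Em + xi) = (43.5556 - 1)/(43.5556 + 3) = 0.9141
E2 = Em*(1+xi*eta*Vf)/(1-eta*Vf) = 24.55 GPa

24.55 GPa


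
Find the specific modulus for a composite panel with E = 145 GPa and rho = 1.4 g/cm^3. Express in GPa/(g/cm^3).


Specific stiffness = E/rho = 145/1.4 = 103.6 GPa/(g/cm^3)

103.6 GPa/(g/cm^3)


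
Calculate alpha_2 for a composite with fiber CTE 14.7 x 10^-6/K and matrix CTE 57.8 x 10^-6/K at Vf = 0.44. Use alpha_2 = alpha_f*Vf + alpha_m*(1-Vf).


alpha_2 = alpha_f*Vf + alpha_m*(1-Vf) = 14.7*0.44 + 57.8*0.56 = 38.8 x 10^-6/K

38.8 x 10^-6/K
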